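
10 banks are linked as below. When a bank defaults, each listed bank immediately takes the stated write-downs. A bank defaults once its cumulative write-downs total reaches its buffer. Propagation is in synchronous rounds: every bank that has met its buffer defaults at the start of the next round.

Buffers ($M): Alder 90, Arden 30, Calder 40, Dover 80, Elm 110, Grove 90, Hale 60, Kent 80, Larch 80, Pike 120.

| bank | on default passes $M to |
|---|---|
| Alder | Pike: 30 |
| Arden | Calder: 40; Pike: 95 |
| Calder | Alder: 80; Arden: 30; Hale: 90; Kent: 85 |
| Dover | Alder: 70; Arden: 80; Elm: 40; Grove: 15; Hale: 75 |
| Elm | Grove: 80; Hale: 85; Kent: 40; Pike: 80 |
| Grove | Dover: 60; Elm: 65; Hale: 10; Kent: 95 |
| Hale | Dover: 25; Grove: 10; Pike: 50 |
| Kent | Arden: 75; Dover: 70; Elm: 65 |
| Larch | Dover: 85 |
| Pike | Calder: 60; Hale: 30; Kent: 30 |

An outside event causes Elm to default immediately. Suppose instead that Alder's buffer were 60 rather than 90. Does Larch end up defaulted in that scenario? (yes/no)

no

With Alder's buffer at 60:
Round 1 — Elm defaults (initial).
  Grove: +80 → 80 < 90
  Hale: +85 → 85 ≥ 60
  Kent: +40 → 40 < 80
  Pike: +80 → 80 < 120
Round 2 — Hale defaults.
  Dover: +25 → 25 < 80
  Grove: +10 → 90 ≥ 90
  Pike: +50 → 130 ≥ 120
Round 3 — Grove, Pike default.
  Calder: +60 → 60 ≥ 40
  Dover: +60 → 85 ≥ 80
  Kent: +95+30 → 165 ≥ 80
Round 4 — Calder, Dover, Kent default.
  Alder: +80+70 → 150 ≥ 60
  Arden: +30+80+75 → 185 ≥ 30
Round 5 — Alder, Arden default.
No further defaults.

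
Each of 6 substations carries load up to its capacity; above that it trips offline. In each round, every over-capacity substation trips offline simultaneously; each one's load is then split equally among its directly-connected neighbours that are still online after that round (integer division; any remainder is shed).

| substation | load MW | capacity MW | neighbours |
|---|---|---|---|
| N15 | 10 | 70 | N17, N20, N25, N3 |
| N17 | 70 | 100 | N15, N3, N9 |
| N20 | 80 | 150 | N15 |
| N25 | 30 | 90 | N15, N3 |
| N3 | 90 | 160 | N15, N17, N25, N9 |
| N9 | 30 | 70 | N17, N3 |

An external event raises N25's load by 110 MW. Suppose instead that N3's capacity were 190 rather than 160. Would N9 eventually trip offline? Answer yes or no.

no

With N3's capacity at 190:
Round 1 — N25 at 140 > 90. N25 trips offline.
  N25 sheds 140 MW to N15, N3: 70 each.
    N15: 10+70 = 80 > 70
    N3: 90+70 = 160 ≤ 190
Round 2 — N15 trips offline.
  N15 sheds 80 MW to N17, N20, N3: 26 each (2 lost).
    N17: 70+26 = 96 ≤ 100
    N20: 80+26 = 106 ≤ 150
    N3: 160+26 = 186 ≤ 190
No further trips.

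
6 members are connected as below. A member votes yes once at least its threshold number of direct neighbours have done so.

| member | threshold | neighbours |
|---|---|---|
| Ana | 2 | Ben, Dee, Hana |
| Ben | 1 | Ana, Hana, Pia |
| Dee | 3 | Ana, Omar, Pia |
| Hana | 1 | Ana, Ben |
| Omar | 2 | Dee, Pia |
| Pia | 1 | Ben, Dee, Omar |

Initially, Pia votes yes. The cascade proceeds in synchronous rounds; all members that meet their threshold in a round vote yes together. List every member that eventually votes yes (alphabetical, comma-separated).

Round 1 — Pia votes yes (initial).
Round 2 — checking thresholds:
  Ben: 1 of 3 neighbours ≥ 1, votes yes.
  Dee: 1 of 3 neighbours < 3, holds.
  Omar: 1 of 2 neighbours < 2, holds.
Round 3 — checking thresholds:
  Ana: 1 of 3 neighbours < 2, holds.
  Dee: 1 of 3 neighbours < 3, holds.
  Hana: 1 of 2 neighbours ≥ 1, votes yes.
  Omar: 1 of 2 neighbours < 2, holds.
Round 4 — checking thresholds:
  Ana: 2 of 3 neighbours ≥ 2, votes yes.
  Dee: 1 of 3 neighbours < 3, holds.
  Omar: 1 of 2 neighbours < 2, holds.
Round 5 — no new yes votes; cascade stops.

Ana, Ben, Hana, Pia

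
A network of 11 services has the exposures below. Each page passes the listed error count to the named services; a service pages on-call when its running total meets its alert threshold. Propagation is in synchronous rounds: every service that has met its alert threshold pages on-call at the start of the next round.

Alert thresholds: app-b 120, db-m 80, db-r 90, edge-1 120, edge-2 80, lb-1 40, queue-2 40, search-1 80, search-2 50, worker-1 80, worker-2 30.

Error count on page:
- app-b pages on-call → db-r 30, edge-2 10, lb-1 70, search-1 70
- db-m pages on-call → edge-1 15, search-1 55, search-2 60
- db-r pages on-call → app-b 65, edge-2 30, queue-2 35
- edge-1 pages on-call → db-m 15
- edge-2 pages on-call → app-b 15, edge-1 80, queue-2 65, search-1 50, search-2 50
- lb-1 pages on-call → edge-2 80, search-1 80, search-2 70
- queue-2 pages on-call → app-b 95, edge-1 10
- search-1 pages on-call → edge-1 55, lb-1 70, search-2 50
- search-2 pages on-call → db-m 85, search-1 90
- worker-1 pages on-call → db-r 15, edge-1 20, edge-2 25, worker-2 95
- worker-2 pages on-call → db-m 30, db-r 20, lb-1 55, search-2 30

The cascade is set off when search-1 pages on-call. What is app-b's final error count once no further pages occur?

110

Round 1 — search-1 pages on-call (initial).
  edge-1: +55 → 55 < 120
  lb-1: +70 → 70 ≥ 40
  search-2: +50 → 50 ≥ 50
Round 2 — lb-1, search-2 page on-call.
  db-m: +85 → 85 ≥ 80
  edge-2: +80 → 80 ≥ 80
Round 3 — db-m, edge-2 page on-call.
  app-b: +15 → 15 < 120
  edge-1: +15+80 → 150 ≥ 120
  queue-2: +65 → 65 ≥ 40
Round 4 — edge-1, queue-2 page on-call.
  app-b: +95 → 110 < 120
No further pages.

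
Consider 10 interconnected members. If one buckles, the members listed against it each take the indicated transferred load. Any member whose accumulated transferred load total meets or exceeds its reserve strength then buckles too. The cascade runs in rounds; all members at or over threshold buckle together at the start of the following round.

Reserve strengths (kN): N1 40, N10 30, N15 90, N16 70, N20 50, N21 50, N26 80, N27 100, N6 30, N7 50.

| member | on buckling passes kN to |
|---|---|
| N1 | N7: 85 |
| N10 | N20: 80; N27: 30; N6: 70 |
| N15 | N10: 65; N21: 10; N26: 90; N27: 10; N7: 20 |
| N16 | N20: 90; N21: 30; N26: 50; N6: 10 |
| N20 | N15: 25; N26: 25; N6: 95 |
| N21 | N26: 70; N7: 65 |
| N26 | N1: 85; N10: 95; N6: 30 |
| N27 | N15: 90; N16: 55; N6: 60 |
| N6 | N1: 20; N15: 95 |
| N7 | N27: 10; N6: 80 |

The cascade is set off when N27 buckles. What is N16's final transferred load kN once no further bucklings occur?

55

Round 1 — N27 buckles (initial).
  N15: +90 → 90 ≥ 90
  N16: +55 → 55 < 70
  N6: +60 → 60 ≥ 30
Round 2 — N15, N6 buckle.
  N1: +20 → 20 < 40
  N10: +65 → 65 ≥ 30
  N21: +10 → 10 < 50
  N26: +90 → 90 ≥ 80
  N7: +20 → 20 < 50
Round 3 — N10, N26 buckle.
  N1: +85 → 105 ≥ 40
  N20: +80 → 80 ≥ 50
Round 4 — N1, N20 buckle.
  N7: +85 → 105 ≥ 50
Round 5 — N7 buckles.
No further bucklings.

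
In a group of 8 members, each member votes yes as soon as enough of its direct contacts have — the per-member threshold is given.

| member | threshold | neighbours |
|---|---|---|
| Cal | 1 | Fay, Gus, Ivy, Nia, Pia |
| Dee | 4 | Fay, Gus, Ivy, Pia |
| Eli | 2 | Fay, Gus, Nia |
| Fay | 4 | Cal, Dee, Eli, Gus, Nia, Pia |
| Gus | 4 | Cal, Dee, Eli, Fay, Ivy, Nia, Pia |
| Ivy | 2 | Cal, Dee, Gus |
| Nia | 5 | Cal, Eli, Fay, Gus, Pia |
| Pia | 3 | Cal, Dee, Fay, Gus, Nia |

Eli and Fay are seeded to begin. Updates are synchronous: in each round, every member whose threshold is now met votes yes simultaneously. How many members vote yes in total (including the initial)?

3

Round 1 — Eli, Fay vote yes (initial).
Round 2 — checking thresholds:
  Cal: 1 of 5 neighbours ≥ 1, votes yes.
  Dee: 1 of 4 neighbours < 4, not yet.
  Gus: 2 of 7 neighbours < 4, not yet.
  Nia: 2 of 5 neighbours < 5, not yet.
  Pia: 1 of 5 neighbours < 3, not yet.
Round 3 — no new yes votes; cascade stops.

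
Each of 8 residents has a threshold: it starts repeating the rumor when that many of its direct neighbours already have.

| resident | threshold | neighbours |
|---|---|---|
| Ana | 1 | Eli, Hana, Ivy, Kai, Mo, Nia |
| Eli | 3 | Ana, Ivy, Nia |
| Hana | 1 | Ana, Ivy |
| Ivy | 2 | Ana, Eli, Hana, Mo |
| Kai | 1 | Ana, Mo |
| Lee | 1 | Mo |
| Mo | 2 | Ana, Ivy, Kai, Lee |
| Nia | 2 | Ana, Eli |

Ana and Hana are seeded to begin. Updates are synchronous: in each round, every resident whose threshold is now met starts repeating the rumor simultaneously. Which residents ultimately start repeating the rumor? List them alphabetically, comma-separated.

Round 1 — Ana, Hana start repeating the rumor (initial).
Round 2 — checking thresholds:
  Eli: 1 of 3 neighbours < 3, holds.
  Ivy: 2 of 4 neighbours ≥ 2, starts repeating the rumor.
  Kai: 1 of 2 neighbours ≥ 1, starts repeating the rumor.
  Mo: 1 of 4 neighbours < 2, holds.
  Nia: 1 of 2 neighbours < 2, holds.
Round 3 — checking thresholds:
  Eli: 2 of 3 neighbours < 3, holds.
  Mo: 3 of 4 neighbours ≥ 2, starts repeating the rumor.
  Nia: 1 of 2 neighbours < 2, holds.
Round 4 — checking thresholds:
  Eli: 2 of 3 neighbours < 3, holds.
  Lee: 1 of 1 neighbours ≥ 1, starts repeating the rumor.
  Nia: 1 of 2 neighbours < 2, holds.
Round 5 — no new spreads; cascade stops.

Ana, Hana, Ivy, Kai, Lee, Mo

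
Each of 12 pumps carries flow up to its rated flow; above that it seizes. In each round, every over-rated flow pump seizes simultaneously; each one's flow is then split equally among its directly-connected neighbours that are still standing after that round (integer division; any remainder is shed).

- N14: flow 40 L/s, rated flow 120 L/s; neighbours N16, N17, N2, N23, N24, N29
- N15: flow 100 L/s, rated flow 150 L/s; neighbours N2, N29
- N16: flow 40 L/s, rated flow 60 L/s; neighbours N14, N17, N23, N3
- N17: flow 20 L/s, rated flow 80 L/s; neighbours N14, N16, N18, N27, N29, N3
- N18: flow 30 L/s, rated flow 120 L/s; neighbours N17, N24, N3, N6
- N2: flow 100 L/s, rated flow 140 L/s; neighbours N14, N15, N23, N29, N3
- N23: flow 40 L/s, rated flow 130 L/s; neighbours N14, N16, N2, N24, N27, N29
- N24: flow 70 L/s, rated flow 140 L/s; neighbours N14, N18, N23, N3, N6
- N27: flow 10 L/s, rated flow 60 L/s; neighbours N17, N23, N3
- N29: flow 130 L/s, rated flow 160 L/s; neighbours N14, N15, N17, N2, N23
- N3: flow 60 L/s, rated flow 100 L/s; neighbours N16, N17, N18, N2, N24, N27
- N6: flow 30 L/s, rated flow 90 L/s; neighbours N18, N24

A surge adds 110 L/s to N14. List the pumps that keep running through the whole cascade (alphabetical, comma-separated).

N15, N17, N18, N2, N23, N24, N27, N29, N3, N6

Round 1 — N14 at 150 > 120. N14 seizes.
  N14 sheds 150 L/s to N16, N17, N2, N23, N24, N29: 25 each.
    N16: 40+25 = 65 > 60
    N17: 20+25 = 45 ≤ 80
    N2: 100+25 = 125 ≤ 140
    N23: 40+25 = 65 ≤ 130
    N24: 70+25 = 95 ≤ 140
    N29: 130+25 = 155 ≤ 160
Round 2 — N16 seizes.
  N16 sheds 65 L/s to N17, N23, N3: 21 each (2 lost).
    N17: 45+21 = 66 ≤ 80
    N23: 65+21 = 86 ≤ 130
    N3: 60+21 = 81 ≤ 100
No further seizures.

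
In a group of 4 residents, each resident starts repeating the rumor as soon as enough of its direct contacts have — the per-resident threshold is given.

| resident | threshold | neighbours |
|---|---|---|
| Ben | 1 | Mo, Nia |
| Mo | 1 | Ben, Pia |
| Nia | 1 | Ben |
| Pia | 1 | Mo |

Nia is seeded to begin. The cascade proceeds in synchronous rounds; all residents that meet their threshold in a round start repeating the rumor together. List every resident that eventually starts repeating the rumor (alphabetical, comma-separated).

Round 1 — Nia starts repeating the rumor (initial).
Round 2 — checking thresholds:
  Ben: 1 of 2 neighbours ≥ 1, starts repeating the rumor.
Round 3 — checking thresholds:
  Mo: 1 of 2 neighbours ≥ 1, starts repeating the rumor.
Round 4 — checking thresholds:
  Pia: 1 of 1 neighbours ≥ 1, starts repeating the rumor.
Round 5 — no new spreads; cascade stops.

Ben, Mo, Nia, Pia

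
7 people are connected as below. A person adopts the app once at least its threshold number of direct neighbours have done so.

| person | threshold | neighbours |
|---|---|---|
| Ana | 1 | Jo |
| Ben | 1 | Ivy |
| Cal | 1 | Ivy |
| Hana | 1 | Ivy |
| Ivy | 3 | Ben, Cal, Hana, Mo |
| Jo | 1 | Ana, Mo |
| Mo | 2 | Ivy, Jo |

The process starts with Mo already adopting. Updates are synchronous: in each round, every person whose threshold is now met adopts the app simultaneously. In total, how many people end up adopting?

3

Round 1 — Mo adopts the app (initial).
Round 2 — checking thresholds:
  Ivy: 1 of 4 neighbours < 3, below threshold.
  Jo: 1 of 2 neighbours ≥ 1, adopts the app.
Round 3 — checking thresholds:
  Ana: 1 of 1 neighbours ≥ 1, adopts the app.
  Ivy: 1 of 4 neighbours < 3, below threshold.
Round 4 — no new adoptions; cascade stops.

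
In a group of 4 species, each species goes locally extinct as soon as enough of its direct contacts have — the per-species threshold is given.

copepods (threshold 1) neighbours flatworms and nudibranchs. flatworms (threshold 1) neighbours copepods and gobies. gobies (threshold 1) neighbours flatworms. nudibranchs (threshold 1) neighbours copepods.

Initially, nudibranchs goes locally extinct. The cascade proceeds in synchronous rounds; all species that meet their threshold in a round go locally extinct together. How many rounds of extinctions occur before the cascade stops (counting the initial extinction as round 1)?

Round 1 — nudibranchs goes locally extinct (initial).
Round 2 — checking thresholds:
  copepods: 1 of 2 neighbours ≥ 1, goes locally extinct.
Round 3 — checking thresholds:
  flatworms: 1 of 2 neighbours ≥ 1, goes locally extinct.
Round 4 — checking thresholds:
  gobies: 1 of 1 neighbours ≥ 1, goes locally extinct.
Round 5 — no new extinctions; cascade stops.

4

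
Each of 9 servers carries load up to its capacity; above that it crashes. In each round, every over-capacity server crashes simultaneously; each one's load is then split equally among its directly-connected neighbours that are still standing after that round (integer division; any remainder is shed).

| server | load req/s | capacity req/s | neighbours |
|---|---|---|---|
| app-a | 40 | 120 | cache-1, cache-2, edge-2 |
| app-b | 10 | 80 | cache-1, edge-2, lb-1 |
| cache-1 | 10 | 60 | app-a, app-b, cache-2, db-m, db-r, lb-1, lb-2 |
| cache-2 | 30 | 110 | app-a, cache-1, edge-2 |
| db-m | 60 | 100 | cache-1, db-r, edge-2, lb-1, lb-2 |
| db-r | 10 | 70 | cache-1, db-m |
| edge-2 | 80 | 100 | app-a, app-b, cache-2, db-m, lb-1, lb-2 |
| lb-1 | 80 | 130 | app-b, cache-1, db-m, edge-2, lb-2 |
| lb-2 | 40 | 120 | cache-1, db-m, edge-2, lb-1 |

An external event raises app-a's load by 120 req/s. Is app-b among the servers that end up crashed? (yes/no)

Round 1 — app-a at 160 > 120. app-a crashes.
  app-a sheds 160 req/s to cache-1, cache-2, edge-2: 53 each (1 lost).
    cache-1: 10+53 = 63 > 60
    cache-2: 30+53 = 83 ≤ 110
    edge-2: 80+53 = 133 > 100
Round 2 — cache-1, edge-2 crash.
  cache-1 sheds 63 req/s to app-b, cache-2, db-m, db-r, lb-1, lb-2: 10 each (3 lost).
    app-b: 10+10 = 20 ≤ 80
    cache-2: 83+10 = 93 ≤ 110
    db-m: 60+10 = 70 ≤ 100
    db-r: 10+10 = 20 ≤ 70
    lb-1: 80+10 = 90 ≤ 130
    lb-2: 40+10 = 50 ≤ 120
  edge-2 sheds 133 req/s to app-b, cache-2, db-m, lb-1, lb-2: 26 each (3 lost).
    app-b: 20+26 = 46 ≤ 80
    cache-2: 93+26 = 119 > 110
    db-m: 70+26 = 96 ≤ 100
    lb-1: 90+26 = 116 ≤ 130
    lb-2: 50+26 = 76 ≤ 120
Round 3 — cache-2 crashes.
  cache-2 sheds 119 req/s: no online neighbours, lost.
No further crashes.

no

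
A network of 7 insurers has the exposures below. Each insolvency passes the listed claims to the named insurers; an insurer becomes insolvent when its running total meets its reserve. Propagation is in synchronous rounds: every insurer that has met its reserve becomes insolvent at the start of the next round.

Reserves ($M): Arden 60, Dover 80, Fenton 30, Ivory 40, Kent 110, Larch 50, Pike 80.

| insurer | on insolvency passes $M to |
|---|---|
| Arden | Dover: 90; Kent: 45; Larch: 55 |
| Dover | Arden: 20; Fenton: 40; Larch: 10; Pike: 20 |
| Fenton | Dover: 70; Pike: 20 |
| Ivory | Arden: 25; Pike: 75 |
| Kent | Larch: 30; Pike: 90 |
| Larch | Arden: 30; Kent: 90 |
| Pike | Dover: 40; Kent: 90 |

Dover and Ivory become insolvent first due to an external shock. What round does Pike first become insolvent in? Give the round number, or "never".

Round 1 — Dover, Ivory become insolvent (initial).
  Arden: +20+25 → 45 < 60
  Fenton: +40 → 40 ≥ 30
  Larch: +10 → 10 < 50
  Pike: +20+75 → 95 ≥ 80
Round 2 — Fenton, Pike become insolvent.
  Kent: +90 → 90 < 110
No further insolvencies.

2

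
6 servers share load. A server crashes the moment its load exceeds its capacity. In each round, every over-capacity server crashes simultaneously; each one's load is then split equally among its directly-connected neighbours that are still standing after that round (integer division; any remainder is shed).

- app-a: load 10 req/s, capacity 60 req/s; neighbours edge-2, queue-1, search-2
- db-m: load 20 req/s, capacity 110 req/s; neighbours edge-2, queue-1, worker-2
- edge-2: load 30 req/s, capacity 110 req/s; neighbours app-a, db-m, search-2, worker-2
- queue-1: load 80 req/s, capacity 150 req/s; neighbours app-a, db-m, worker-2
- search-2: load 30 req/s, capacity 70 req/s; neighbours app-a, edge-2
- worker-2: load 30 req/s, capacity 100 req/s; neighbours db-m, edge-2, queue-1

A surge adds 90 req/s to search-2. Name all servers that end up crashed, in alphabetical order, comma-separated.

app-a, edge-2, search-2

Round 1 — search-2 at 120 > 70. search-2 crashes.
  search-2 sheds 120 req/s to app-a, edge-2: 60 each.
    app-a: 10+60 = 70 > 60
    edge-2: 30+60 = 90 ≤ 110
Round 2 — app-a crashes.
  app-a sheds 70 req/s to edge-2, queue-1: 35 each.
    edge-2: 90+35 = 125 > 110
    queue-1: 80+35 = 115 ≤ 150
Round 3 — edge-2 crashes.
  edge-2 sheds 125 req/s to db-m, worker-2: 62 each (1 lost).
    db-m: 20+62 = 82 ≤ 110
    worker-2: 30+62 = 92 ≤ 100
No further crashes.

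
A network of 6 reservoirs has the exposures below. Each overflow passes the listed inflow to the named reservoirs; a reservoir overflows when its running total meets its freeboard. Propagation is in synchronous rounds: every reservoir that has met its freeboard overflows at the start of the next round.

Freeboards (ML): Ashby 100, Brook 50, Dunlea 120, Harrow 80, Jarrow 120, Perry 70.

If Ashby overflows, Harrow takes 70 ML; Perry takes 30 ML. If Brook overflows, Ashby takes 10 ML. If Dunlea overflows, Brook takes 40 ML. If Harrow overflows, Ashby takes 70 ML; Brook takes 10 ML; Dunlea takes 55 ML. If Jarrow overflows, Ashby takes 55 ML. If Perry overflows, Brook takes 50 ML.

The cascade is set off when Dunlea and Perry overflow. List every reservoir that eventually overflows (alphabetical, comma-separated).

Round 1 — Dunlea, Perry overflow (initial).
  Brook: +40+50 → 90 ≥ 50
Round 2 — Brook overflows.
  Ashby: +10 → 10 < 100
No further overflows.

Brook, Dunlea, Perry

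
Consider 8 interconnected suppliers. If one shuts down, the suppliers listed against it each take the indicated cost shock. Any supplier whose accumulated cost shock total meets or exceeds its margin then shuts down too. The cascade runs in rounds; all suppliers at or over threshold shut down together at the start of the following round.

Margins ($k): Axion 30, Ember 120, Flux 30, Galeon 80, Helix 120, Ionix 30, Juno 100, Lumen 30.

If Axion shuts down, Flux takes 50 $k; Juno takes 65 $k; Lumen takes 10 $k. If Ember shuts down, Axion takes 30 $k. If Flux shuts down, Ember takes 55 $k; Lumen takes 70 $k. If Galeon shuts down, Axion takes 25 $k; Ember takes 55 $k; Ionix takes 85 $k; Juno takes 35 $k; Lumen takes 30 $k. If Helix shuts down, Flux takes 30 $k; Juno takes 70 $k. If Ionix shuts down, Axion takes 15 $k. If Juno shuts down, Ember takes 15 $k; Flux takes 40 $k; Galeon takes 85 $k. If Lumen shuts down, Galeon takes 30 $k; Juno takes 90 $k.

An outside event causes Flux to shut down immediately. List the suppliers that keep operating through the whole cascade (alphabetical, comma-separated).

Round 1 — Flux shuts down (initial).
  Ember: +55 → 55 < 120
  Lumen: +70 → 70 ≥ 30
Round 2 — Lumen shuts down.
  Galeon: +30 → 30 < 80
  Juno: +90 → 90 < 100
No further shutdowns.

Axion, Ember, Galeon, Helix, Ionix, Juno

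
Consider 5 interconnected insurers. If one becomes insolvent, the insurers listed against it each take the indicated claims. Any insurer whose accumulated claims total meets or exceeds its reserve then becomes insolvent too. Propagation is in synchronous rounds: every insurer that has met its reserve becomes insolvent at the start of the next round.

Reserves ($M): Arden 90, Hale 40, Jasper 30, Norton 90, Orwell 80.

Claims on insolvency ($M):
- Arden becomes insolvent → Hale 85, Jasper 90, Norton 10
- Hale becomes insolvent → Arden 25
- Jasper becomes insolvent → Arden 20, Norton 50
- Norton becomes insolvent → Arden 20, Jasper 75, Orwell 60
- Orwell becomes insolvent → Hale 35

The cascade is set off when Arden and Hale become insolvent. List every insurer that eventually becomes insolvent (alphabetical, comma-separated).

Round 1 — Arden, Hale become insolvent (initial).
  Jasper: +90 → 90 ≥ 30
  Norton: +10 → 10 < 90
Round 2 — Jasper becomes insolvent.
  Norton: +50 → 60 < 90
No further insolvencies.

Arden, Hale, Jasper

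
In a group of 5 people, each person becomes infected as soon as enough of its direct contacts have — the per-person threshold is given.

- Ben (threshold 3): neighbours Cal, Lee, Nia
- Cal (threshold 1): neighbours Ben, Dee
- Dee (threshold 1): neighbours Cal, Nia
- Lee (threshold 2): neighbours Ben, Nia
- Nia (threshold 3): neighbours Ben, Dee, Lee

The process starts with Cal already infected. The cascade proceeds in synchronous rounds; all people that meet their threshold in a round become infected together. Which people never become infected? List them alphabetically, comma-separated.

Ben, Lee, Nia

Round 1 — Cal becomes infected (initial).
Round 2 — checking thresholds:
  Ben: 1 of 3 neighbours < 3, below threshold.
  Dee: 1 of 2 neighbours ≥ 1, becomes infected.
Round 3 — no new infections; cascade stops.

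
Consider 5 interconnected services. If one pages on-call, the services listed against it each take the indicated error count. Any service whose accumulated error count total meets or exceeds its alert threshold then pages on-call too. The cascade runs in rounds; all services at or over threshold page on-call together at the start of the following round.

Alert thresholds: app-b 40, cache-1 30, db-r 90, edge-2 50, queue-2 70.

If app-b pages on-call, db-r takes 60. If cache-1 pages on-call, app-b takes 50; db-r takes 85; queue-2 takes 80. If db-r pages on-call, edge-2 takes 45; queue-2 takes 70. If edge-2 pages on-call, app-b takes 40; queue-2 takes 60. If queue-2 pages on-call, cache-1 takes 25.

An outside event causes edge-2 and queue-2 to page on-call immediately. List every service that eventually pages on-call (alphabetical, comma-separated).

app-b, edge-2, queue-2

Round 1 — edge-2, queue-2 page on-call (initial).
  app-b: +40 → 40 ≥ 40
  cache-1: +25 → 25 < 30
Round 2 — app-b pages on-call.
  db-r: +60 → 60 < 90
No further pages.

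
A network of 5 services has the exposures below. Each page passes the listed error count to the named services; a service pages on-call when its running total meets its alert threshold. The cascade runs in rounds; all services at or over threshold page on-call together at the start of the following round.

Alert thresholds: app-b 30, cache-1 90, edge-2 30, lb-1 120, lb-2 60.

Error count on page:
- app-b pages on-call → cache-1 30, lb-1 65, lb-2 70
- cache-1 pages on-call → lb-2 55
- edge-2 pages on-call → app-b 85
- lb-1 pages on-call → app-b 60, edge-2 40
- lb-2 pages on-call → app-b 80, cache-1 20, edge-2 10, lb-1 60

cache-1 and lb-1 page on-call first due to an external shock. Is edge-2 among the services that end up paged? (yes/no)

Round 1 — cache-1, lb-1 page on-call (initial).
  app-b: +60 → 60 ≥ 30
  edge-2: +40 → 40 ≥ 30
  lb-2: +55 → 55 < 60
Round 2 — app-b, edge-2 page on-call.
  lb-2: +70 → 125 ≥ 60
Round 3 — lb-2 pages on-call.
No further pages.

yes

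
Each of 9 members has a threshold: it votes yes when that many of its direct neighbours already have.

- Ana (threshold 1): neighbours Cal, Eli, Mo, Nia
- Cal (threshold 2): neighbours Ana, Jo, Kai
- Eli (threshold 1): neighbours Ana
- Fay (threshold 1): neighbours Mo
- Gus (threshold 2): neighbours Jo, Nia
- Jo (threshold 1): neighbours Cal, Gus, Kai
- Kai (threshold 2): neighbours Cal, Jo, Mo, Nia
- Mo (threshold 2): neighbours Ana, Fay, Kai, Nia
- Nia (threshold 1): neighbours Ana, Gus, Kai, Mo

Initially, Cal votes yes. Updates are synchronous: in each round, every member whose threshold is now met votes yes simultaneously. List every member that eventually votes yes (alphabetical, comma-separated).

Round 1 — Cal votes yes (initial).
Round 2 — checking thresholds:
  Ana: 1 of 4 neighbours ≥ 1, votes yes.
  Jo: 1 of 3 neighbours ≥ 1, votes yes.
  Kai: 1 of 4 neighbours < 2, below threshold.
Round 3 — checking thresholds:
  Eli: 1 of 1 neighbours ≥ 1, votes yes.
  Gus: 1 of 2 neighbours < 2, below threshold.
  Kai: 2 of 4 neighbours ≥ 2, votes yes.
  Mo: 1 of 4 neighbours < 2, below threshold.
  Nia: 1 of 4 neighbours ≥ 1, votes yes.
Round 4 — checking thresholds:
  Gus: 2 of 2 neighbours ≥ 2, votes yes.
  Mo: 3 of 4 neighbours ≥ 2, votes yes.
Round 5 — checking thresholds:
  Fay: 1 of 1 neighbours ≥ 1, votes yes.
Round 6 — no new yes votes; cascade stops.

Ana, Cal, Eli, Fay, Gus, Jo, Kai, Mo, Nia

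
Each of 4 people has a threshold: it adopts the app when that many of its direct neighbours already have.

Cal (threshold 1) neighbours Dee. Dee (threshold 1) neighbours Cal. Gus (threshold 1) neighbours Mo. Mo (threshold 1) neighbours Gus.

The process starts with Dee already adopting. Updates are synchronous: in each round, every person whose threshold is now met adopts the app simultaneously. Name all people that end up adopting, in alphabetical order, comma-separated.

Cal, Dee

Round 1 — Dee adopts the app (initial).
Round 2 — checking thresholds:
  Cal: 1 of 1 neighbours ≥ 1, adopts the app.
Round 3 — no new adoptions; cascade stops.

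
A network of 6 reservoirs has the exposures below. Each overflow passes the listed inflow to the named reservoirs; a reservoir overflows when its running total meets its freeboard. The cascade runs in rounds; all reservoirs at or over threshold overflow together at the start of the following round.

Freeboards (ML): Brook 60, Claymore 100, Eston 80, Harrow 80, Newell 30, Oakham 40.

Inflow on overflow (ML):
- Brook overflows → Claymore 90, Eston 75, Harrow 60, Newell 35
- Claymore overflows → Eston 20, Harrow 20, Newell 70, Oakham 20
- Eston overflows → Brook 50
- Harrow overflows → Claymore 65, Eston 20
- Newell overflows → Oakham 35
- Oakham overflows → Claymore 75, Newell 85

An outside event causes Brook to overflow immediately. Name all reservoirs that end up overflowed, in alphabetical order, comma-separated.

Round 1 — Brook overflows (initial).
  Claymore: +90 → 90 < 100
  Eston: +75 → 75 < 80
  Harrow: +60 → 60 < 80
  Newell: +35 → 35 ≥ 30
Round 2 — Newell overflows.
  Oakham: +35 → 35 < 40
No further overflows.

Brook, Newell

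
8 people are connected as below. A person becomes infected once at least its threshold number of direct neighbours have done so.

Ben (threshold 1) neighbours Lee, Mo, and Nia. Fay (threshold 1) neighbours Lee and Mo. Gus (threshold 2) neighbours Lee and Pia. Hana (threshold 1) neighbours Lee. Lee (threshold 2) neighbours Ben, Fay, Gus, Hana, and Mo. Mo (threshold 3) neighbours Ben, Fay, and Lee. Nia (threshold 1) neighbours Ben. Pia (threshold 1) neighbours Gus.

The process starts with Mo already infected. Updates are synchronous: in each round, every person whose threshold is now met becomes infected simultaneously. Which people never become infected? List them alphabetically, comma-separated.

Round 1 — Mo becomes infected (initial).
Round 2 — checking thresholds:
  Ben: 1 of 3 neighbours ≥ 1, becomes infected.
  Fay: 1 of 2 neighbours ≥ 1, becomes infected.
  Lee: 1 of 5 neighbours < 2, below threshold.
Round 3 — checking thresholds:
  Lee: 3 of 5 neighbours ≥ 2, becomes infected.
  Nia: 1 of 1 neighbours ≥ 1, becomes infected.
Round 4 — checking thresholds:
  Gus: 1 of 2 neighbours < 2, below threshold.
  Hana: 1 of 1 neighbours ≥ 1, becomes infected.
Round 5 — no new infections; cascade stops.

Gus, Pia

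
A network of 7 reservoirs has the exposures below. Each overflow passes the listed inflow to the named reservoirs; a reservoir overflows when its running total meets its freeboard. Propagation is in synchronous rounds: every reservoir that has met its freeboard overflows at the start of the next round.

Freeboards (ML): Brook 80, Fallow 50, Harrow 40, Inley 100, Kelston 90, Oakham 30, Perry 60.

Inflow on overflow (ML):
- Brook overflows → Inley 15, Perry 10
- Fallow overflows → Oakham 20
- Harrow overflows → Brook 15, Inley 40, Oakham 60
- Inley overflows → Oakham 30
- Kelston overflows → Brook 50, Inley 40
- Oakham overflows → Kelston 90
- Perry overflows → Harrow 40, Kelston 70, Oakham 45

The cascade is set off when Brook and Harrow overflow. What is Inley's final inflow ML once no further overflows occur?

Round 1 — Brook, Harrow overflow (initial).
  Inley: +15+40 → 55 < 100
  Oakham: +60 → 60 ≥ 30
  Perry: +10 → 10 < 60
Round 2 — Oakham overflows.
  Kelston: +90 → 90 ≥ 90
Round 3 — Kelston overflows.
  Inley: +40 → 95 < 100
No further overflows.

95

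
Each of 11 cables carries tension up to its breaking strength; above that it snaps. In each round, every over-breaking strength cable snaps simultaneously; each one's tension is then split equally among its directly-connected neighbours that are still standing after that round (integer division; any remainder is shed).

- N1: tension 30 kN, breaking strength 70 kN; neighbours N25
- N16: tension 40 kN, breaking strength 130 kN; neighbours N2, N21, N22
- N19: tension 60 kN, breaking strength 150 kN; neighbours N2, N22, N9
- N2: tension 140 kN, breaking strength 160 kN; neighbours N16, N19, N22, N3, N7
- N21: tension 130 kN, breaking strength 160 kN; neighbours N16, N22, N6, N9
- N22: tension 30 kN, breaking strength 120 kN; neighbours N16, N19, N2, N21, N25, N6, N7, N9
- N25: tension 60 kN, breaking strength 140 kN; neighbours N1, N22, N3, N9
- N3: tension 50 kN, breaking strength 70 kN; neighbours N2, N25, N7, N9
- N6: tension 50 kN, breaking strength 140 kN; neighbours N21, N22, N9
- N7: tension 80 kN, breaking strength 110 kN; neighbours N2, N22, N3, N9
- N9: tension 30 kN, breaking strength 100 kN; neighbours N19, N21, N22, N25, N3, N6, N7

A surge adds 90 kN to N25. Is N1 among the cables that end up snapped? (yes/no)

no

Round 1 — N25 at 150 > 140. N25 snaps.
  N25 sheds 150 kN to N1, N22, N3, N9: 37 each (2 lost).
    N1: 30+37 = 67 ≤ 70
    N22: 30+37 = 67 ≤ 120
    N3: 50+37 = 87 > 70
    N9: 30+37 = 67 ≤ 100
Round 2 — N3 snaps.
  N3 sheds 87 kN to N2, N7, N9: 29 each.
    N2: 140+29 = 169 > 160
    N7: 80+29 = 109 ≤ 110
    N9: 67+29 = 96 ≤ 100
Round 3 — N2 snaps.
  N2 sheds 169 kN to N16, N19, N22, N7: 42 each (1 lost).
    N16: 40+42 = 82 ≤ 130
    N19: 60+42 = 102 ≤ 150
    N22: 67+42 = 109 ≤ 120
    N7: 109+42 = 151 > 110
Round 4 — N7 snaps.
  N7 sheds 151 kN to N22, N9: 75 each (1 lost).
    N22: 109+75 = 184 > 120
    N9: 96+75 = 171 > 100
Round 5 — N22, N9 snap.
  N22 sheds 184 kN to N16, N19, N21, N6: 46 each.
    N16: 82+46 = 128 ≤ 130
    N19: 102+46 = 148 ≤ 150
    N21: 130+46 = 176 > 160
    N6: 50+46 = 96 ≤ 140
  N9 sheds 171 kN to N19, N21, N6: 57 each.
    N19: 148+57 = 205 > 150
    N21: 176+57 = 233 > 160
    N6: 96+57 = 153 > 140
Round 6 — N19, N21, N6 snap.
  N19 sheds 205 kN: no online neighbours, lost.
  N21 sheds 233 kN to N16: 233 each.
    N16: 128+233 = 361 > 130
  N6 sheds 153 kN: no online neighbours, lost.
Round 7 — N16 snaps.
  N16 sheds 361 kN: no online neighbours, lost.
No further breaks.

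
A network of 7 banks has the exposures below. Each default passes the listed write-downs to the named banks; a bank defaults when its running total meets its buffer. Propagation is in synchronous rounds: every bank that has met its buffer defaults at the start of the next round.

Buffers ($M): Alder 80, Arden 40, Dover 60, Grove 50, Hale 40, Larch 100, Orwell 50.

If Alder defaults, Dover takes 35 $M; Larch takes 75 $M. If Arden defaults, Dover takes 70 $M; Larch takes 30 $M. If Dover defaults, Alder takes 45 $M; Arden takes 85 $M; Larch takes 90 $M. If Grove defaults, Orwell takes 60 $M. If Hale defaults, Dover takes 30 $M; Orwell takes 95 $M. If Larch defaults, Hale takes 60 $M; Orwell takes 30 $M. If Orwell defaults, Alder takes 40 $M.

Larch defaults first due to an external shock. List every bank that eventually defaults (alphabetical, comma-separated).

Hale, Larch, Orwell

Round 1 — Larch defaults (initial).
  Hale: +60 → 60 ≥ 40
  Orwell: +30 → 30 < 50
Round 2 — Hale defaults.
  Dover: +30 → 30 < 60
  Orwell: +95 → 125 ≥ 50
Round 3 — Orwell defaults.
  Alder: +40 → 40 < 80
No further defaults.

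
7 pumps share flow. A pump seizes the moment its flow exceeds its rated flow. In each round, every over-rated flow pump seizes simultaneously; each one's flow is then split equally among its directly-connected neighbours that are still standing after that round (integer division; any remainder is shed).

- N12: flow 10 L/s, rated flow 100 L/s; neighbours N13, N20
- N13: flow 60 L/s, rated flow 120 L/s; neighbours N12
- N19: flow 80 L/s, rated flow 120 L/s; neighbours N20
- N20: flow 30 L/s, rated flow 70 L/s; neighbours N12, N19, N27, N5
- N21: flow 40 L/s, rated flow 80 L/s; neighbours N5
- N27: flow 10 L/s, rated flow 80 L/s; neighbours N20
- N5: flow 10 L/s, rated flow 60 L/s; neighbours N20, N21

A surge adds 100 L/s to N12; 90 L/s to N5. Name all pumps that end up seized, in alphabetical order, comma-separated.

Round 1 — N12 at 110 > 100; N5 at 100 > 60. N12, N5 seize.
  N12 sheds 110 L/s to N13, N20: 55 each.
    N13: 60+55 = 115 ≤ 120
    N20: 30+55 = 85 > 70
  N5 sheds 100 L/s to N20, N21: 50 each.
    N20: 85+50 = 135 > 70
    N21: 40+50 = 90 > 80
Round 2 — N20, N21 seize.
  N20 sheds 135 L/s to N19, N27: 67 each (1 lost).
    N19: 80+67 = 147 > 120
    N27: 10+67 = 77 ≤ 80
  N21 sheds 90 L/s: no online neighbours, lost.
Round 3 — N19 seizes.
  N19 sheds 147 L/s: no online neighbours, lost.
No further seizures.

N12, N19, N20, N21, N5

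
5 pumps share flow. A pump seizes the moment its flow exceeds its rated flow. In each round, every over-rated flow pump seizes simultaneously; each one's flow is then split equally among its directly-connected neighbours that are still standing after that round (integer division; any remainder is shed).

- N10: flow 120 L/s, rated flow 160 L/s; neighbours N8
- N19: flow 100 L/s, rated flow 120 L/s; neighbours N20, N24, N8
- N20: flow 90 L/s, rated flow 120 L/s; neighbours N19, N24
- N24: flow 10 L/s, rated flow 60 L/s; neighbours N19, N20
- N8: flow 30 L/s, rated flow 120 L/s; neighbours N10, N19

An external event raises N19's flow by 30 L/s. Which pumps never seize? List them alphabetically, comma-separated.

Round 1 — N19 at 130 > 120. N19 seizes.
  N19 sheds 130 L/s to N20, N24, N8: 43 each (1 lost).
    N20: 90+43 = 133 > 120
    N24: 10+43 = 53 ≤ 60
    N8: 30+43 = 73 ≤ 120
Round 2 — N20 seizes.
  N20 sheds 133 L/s to N24: 133 each.
    N24: 53+133 = 186 > 60
Round 3 — N24 seizes.
  N24 sheds 186 L/s: no online neighbours, lost.
No further seizures.

N10, N8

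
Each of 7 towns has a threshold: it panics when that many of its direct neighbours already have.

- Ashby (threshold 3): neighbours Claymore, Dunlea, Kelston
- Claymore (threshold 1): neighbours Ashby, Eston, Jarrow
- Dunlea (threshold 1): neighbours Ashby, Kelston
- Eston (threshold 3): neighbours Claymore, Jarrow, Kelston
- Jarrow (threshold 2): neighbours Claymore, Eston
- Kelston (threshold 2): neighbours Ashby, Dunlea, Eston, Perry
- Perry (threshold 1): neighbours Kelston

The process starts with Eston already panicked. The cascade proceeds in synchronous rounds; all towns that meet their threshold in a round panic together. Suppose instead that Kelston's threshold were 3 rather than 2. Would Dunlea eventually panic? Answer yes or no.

With Kelston's threshold at 3:
Round 1 — Eston panics (initial).
Round 2 — checking thresholds:
  Claymore: 1 of 3 neighbours ≥ 1, panics.
  Jarrow: 1 of 2 neighbours < 2, below threshold.
  Kelston: 1 of 4 neighbours < 3, below threshold.
Round 3 — checking thresholds:
  Ashby: 1 of 3 neighbours < 3, below threshold.
  Jarrow: 2 of 2 neighbours ≥ 2, panics.
  Kelston: 1 of 4 neighbours < 3, below threshold.
Round 4 — no new panics; cascade stops.

no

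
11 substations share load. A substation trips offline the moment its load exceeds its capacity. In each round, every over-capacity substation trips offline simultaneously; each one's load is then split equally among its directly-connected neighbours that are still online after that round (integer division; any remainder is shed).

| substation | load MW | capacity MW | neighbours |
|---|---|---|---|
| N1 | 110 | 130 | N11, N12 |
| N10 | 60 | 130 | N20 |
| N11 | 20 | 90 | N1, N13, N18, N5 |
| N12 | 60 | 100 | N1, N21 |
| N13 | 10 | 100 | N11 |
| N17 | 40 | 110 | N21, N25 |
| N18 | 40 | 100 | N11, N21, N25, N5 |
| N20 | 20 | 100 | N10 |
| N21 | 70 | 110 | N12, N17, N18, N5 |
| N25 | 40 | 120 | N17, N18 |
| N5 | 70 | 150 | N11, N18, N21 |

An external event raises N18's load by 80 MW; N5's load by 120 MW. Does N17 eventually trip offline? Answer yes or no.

Round 1 — N18 at 120 > 100; N5 at 190 > 150. N18, N5 trip offline.
  N18 sheds 120 MW to N11, N21, N25: 40 each.
    N11: 20+40 = 60 ≤ 90
    N21: 70+40 = 110 ≤ 110
    N25: 40+40 = 80 ≤ 120
  N5 sheds 190 MW to N11, N21: 95 each.
    N11: 60+95 = 155 > 90
    N21: 110+95 = 205 > 110
Round 2 — N11, N21 trip offline.
  N11 sheds 155 MW to N1, N13: 77 each (1 lost).
    N1: 110+77 = 187 > 130
    N13: 10+77 = 87 ≤ 100
  N21 sheds 205 MW to N12, N17: 102 each (1 lost).
    N12: 60+102 = 162 > 100
    N17: 40+102 = 142 > 110
Round 3 — N1, N12, N17 trip offline.
  N1 sheds 187 MW: no online neighbours, lost.
  N12 sheds 162 MW: no online neighbours, lost.
  N17 sheds 142 MW to N25: 142 each.
    N25: 80+142 = 222 > 120
Round 4 — N25 trips offline.
  N25 sheds 222 MW: no online neighbours, lost.
No further trips.

yes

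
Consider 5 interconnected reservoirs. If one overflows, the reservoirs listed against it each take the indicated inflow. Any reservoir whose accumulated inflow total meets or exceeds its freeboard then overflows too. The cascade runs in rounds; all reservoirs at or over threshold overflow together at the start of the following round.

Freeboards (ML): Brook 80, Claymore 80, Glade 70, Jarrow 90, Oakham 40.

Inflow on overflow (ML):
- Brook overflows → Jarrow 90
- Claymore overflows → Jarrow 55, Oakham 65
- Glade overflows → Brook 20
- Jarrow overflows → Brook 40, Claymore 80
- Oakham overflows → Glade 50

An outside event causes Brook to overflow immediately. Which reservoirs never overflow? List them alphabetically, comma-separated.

Round 1 — Brook overflows (initial).
  Jarrow: +90 → 90 ≥ 90
Round 2 — Jarrow overflows.
  Claymore: +80 → 80 ≥ 80
Round 3 — Claymore overflows.
  Oakham: +65 → 65 ≥ 40
Round 4 — Oakham overflows.
  Glade: +50 → 50 < 70
No further overflows.

Glade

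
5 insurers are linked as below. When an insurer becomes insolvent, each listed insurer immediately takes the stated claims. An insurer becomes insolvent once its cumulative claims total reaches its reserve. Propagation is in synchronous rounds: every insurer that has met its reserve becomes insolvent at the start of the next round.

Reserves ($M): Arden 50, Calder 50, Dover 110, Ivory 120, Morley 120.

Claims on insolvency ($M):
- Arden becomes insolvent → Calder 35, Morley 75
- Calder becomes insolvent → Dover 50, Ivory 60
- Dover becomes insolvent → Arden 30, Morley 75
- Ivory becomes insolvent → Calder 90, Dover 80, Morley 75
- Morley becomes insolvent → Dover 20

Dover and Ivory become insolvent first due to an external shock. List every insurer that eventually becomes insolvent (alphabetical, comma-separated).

Round 1 — Dover, Ivory become insolvent (initial).
  Arden: +30 → 30 < 50
  Calder: +90 → 90 ≥ 50
  Morley: +75+75 → 150 ≥ 120
Round 2 — Calder, Morley become insolvent.
No further insolvencies.

Calder, Dover, Ivory, Morley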